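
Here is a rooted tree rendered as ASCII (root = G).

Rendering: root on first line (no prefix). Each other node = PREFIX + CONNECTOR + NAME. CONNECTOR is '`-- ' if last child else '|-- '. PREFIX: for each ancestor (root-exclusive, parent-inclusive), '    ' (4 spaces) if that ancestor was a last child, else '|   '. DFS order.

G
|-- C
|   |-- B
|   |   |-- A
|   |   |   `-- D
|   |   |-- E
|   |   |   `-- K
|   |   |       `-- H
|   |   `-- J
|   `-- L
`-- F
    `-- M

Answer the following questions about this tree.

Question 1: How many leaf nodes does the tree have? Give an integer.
Answer: 5

Derivation:
Leaves (nodes with no children): D, H, J, L, M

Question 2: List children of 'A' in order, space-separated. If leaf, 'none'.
Node A's children (from adjacency): D

Answer: D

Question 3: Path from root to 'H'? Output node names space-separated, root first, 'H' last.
Answer: G C B E K H

Derivation:
Walk down from root: G -> C -> B -> E -> K -> H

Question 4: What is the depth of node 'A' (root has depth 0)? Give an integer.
Path from root to A: G -> C -> B -> A
Depth = number of edges = 3

Answer: 3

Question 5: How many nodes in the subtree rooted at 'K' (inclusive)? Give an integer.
Subtree rooted at K contains: H, K
Count = 2

Answer: 2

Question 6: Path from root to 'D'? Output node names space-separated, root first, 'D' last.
Walk down from root: G -> C -> B -> A -> D

Answer: G C B A D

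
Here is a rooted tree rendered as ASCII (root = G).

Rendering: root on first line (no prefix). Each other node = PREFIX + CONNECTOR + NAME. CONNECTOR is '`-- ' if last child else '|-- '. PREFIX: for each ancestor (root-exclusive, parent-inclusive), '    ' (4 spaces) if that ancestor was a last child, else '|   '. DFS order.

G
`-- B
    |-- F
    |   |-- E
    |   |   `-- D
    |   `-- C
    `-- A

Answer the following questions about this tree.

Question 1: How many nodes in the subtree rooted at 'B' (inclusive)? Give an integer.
Answer: 6

Derivation:
Subtree rooted at B contains: A, B, C, D, E, F
Count = 6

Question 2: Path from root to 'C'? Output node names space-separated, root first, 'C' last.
Answer: G B F C

Derivation:
Walk down from root: G -> B -> F -> C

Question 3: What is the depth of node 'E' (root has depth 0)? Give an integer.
Answer: 3

Derivation:
Path from root to E: G -> B -> F -> E
Depth = number of edges = 3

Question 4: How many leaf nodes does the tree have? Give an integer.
Answer: 3

Derivation:
Leaves (nodes with no children): A, C, D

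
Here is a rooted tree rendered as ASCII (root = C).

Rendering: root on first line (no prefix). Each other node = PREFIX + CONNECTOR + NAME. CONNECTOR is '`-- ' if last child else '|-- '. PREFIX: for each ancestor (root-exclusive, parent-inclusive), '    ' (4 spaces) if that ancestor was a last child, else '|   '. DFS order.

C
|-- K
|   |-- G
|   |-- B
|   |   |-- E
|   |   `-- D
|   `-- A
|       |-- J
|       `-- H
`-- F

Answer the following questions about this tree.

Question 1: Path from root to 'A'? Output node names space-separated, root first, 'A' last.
Walk down from root: C -> K -> A

Answer: C K A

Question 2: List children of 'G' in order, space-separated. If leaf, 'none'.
Answer: none

Derivation:
Node G's children (from adjacency): (leaf)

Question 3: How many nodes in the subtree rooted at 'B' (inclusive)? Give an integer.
Answer: 3

Derivation:
Subtree rooted at B contains: B, D, E
Count = 3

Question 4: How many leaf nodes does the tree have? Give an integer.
Leaves (nodes with no children): D, E, F, G, H, J

Answer: 6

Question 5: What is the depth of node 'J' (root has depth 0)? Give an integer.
Path from root to J: C -> K -> A -> J
Depth = number of edges = 3

Answer: 3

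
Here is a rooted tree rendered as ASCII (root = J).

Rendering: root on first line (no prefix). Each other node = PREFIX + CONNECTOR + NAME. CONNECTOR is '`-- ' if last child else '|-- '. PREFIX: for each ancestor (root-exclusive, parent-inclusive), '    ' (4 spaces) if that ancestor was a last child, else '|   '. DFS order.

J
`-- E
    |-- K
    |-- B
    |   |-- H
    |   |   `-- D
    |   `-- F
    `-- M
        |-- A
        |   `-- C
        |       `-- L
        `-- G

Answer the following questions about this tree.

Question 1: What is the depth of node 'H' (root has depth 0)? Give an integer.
Path from root to H: J -> E -> B -> H
Depth = number of edges = 3

Answer: 3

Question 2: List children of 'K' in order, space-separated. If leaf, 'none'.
Answer: none

Derivation:
Node K's children (from adjacency): (leaf)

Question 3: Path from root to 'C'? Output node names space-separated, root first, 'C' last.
Answer: J E M A C

Derivation:
Walk down from root: J -> E -> M -> A -> C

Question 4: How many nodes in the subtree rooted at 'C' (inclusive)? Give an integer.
Subtree rooted at C contains: C, L
Count = 2

Answer: 2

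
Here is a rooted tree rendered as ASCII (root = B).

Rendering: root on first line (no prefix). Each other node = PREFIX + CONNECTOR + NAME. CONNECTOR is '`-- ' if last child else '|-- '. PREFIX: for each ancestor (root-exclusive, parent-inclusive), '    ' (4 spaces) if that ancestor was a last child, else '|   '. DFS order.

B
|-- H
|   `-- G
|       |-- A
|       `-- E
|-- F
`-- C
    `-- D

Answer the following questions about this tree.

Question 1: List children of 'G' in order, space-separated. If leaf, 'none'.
Answer: A E

Derivation:
Node G's children (from adjacency): A, E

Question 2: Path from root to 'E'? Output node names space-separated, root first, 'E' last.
Answer: B H G E

Derivation:
Walk down from root: B -> H -> G -> E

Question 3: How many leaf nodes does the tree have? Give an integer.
Answer: 4

Derivation:
Leaves (nodes with no children): A, D, E, F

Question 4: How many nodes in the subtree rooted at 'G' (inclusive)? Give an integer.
Subtree rooted at G contains: A, E, G
Count = 3

Answer: 3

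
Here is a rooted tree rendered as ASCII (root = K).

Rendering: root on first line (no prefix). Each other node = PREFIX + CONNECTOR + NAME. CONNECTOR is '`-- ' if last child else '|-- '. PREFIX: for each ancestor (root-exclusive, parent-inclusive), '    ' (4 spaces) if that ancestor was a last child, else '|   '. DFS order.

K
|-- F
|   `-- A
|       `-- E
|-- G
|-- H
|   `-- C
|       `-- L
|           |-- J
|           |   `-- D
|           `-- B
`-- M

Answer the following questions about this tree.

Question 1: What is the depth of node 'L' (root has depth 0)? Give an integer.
Path from root to L: K -> H -> C -> L
Depth = number of edges = 3

Answer: 3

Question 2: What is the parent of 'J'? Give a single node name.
Answer: L

Derivation:
Scan adjacency: J appears as child of L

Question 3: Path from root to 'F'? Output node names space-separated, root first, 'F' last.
Walk down from root: K -> F

Answer: K F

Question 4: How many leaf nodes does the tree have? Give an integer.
Leaves (nodes with no children): B, D, E, G, M

Answer: 5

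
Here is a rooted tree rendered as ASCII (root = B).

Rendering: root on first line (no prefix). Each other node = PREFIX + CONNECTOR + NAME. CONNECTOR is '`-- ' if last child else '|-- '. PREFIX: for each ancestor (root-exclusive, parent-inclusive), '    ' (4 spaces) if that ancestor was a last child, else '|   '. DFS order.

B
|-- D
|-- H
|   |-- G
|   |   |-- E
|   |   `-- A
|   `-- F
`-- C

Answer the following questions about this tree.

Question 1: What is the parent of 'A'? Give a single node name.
Answer: G

Derivation:
Scan adjacency: A appears as child of G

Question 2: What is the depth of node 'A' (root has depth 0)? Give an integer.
Path from root to A: B -> H -> G -> A
Depth = number of edges = 3

Answer: 3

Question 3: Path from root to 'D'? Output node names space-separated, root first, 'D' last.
Walk down from root: B -> D

Answer: B D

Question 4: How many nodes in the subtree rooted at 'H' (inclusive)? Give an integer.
Answer: 5

Derivation:
Subtree rooted at H contains: A, E, F, G, H
Count = 5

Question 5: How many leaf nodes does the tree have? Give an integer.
Leaves (nodes with no children): A, C, D, E, F

Answer: 5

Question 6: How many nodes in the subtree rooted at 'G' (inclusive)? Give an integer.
Subtree rooted at G contains: A, E, G
Count = 3

Answer: 3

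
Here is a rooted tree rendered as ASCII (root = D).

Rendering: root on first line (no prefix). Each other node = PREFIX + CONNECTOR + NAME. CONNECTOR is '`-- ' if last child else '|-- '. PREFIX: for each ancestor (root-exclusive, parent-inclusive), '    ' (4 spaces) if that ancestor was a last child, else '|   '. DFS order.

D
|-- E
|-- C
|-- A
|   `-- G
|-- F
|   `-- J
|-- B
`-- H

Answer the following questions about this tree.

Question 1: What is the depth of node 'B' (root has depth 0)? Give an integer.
Path from root to B: D -> B
Depth = number of edges = 1

Answer: 1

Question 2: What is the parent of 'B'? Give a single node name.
Answer: D

Derivation:
Scan adjacency: B appears as child of D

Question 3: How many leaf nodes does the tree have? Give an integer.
Leaves (nodes with no children): B, C, E, G, H, J

Answer: 6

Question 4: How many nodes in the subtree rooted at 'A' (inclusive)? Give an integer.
Subtree rooted at A contains: A, G
Count = 2

Answer: 2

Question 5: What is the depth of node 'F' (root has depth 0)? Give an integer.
Path from root to F: D -> F
Depth = number of edges = 1

Answer: 1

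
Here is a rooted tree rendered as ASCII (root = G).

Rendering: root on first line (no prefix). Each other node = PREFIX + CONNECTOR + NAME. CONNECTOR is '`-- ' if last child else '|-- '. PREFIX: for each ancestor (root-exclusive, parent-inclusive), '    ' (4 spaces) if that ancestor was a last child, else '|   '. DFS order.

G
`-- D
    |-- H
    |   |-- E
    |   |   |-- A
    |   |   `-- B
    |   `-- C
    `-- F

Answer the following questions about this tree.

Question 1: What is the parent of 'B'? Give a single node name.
Answer: E

Derivation:
Scan adjacency: B appears as child of E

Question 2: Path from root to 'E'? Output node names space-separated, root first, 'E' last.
Answer: G D H E

Derivation:
Walk down from root: G -> D -> H -> E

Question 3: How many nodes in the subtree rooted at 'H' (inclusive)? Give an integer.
Subtree rooted at H contains: A, B, C, E, H
Count = 5

Answer: 5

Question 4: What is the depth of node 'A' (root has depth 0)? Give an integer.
Path from root to A: G -> D -> H -> E -> A
Depth = number of edges = 4

Answer: 4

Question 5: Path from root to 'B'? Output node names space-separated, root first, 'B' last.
Walk down from root: G -> D -> H -> E -> B

Answer: G D H E B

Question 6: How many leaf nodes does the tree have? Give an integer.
Leaves (nodes with no children): A, B, C, F

Answer: 4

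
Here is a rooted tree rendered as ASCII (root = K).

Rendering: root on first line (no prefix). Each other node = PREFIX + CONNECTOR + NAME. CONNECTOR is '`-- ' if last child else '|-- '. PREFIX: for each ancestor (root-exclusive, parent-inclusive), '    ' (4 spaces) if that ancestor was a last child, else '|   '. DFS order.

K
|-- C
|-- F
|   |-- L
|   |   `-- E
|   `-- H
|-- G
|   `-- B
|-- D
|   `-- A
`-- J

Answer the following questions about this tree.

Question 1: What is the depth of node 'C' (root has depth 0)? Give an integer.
Answer: 1

Derivation:
Path from root to C: K -> C
Depth = number of edges = 1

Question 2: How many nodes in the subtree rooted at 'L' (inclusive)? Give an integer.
Subtree rooted at L contains: E, L
Count = 2

Answer: 2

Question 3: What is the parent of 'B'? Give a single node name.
Answer: G

Derivation:
Scan adjacency: B appears as child of G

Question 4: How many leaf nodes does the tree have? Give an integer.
Leaves (nodes with no children): A, B, C, E, H, J

Answer: 6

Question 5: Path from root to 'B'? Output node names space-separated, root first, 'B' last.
Walk down from root: K -> G -> B

Answer: K G B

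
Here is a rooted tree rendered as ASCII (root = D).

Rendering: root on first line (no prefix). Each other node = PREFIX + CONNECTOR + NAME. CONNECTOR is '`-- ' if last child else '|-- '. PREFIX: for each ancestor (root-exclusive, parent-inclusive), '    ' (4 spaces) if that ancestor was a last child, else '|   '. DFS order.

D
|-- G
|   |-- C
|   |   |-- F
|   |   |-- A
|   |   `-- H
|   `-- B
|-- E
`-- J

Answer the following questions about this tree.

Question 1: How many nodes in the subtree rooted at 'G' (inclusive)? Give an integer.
Subtree rooted at G contains: A, B, C, F, G, H
Count = 6

Answer: 6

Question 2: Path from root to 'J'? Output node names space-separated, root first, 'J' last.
Answer: D J

Derivation:
Walk down from root: D -> J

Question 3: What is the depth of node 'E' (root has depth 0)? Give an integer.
Path from root to E: D -> E
Depth = number of edges = 1

Answer: 1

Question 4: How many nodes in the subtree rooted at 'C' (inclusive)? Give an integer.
Answer: 4

Derivation:
Subtree rooted at C contains: A, C, F, H
Count = 4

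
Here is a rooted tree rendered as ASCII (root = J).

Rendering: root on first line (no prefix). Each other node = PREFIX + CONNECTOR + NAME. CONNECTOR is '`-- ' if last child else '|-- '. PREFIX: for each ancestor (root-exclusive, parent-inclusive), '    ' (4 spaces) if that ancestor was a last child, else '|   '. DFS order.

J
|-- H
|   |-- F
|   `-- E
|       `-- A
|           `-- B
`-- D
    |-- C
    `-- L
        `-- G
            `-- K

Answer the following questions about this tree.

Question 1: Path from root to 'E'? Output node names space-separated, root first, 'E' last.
Walk down from root: J -> H -> E

Answer: J H E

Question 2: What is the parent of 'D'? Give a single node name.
Answer: J

Derivation:
Scan adjacency: D appears as child of J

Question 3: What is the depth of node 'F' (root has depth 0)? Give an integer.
Answer: 2

Derivation:
Path from root to F: J -> H -> F
Depth = number of edges = 2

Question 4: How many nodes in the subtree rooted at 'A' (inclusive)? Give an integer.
Answer: 2

Derivation:
Subtree rooted at A contains: A, B
Count = 2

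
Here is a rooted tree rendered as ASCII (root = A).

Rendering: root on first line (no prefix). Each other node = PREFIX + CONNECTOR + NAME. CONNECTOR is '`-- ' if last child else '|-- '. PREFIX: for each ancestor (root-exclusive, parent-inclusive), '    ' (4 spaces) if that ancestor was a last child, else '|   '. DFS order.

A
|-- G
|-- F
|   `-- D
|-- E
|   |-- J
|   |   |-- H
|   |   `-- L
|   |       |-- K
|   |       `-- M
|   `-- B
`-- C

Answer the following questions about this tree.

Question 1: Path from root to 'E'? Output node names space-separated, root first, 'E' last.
Answer: A E

Derivation:
Walk down from root: A -> E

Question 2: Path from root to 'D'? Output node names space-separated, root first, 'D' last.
Walk down from root: A -> F -> D

Answer: A F D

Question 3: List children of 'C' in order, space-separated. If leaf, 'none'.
Answer: none

Derivation:
Node C's children (from adjacency): (leaf)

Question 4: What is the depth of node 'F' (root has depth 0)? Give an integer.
Path from root to F: A -> F
Depth = number of edges = 1

Answer: 1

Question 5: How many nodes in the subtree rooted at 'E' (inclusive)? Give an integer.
Answer: 7

Derivation:
Subtree rooted at E contains: B, E, H, J, K, L, M
Count = 7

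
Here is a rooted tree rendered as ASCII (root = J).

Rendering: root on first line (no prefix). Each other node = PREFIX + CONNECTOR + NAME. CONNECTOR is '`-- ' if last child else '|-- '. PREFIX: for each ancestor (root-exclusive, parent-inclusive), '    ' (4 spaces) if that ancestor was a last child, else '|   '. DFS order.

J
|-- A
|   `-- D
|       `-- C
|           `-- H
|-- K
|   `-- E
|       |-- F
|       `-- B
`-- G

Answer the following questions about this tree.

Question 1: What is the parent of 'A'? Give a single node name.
Answer: J

Derivation:
Scan adjacency: A appears as child of J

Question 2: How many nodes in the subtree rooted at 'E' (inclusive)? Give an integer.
Answer: 3

Derivation:
Subtree rooted at E contains: B, E, F
Count = 3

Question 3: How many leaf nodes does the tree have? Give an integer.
Leaves (nodes with no children): B, F, G, H

Answer: 4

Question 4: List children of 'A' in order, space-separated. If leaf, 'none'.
Answer: D

Derivation:
Node A's children (from adjacency): D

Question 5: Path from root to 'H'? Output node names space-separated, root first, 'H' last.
Answer: J A D C H

Derivation:
Walk down from root: J -> A -> D -> C -> H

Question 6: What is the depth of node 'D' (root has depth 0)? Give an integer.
Answer: 2

Derivation:
Path from root to D: J -> A -> D
Depth = number of edges = 2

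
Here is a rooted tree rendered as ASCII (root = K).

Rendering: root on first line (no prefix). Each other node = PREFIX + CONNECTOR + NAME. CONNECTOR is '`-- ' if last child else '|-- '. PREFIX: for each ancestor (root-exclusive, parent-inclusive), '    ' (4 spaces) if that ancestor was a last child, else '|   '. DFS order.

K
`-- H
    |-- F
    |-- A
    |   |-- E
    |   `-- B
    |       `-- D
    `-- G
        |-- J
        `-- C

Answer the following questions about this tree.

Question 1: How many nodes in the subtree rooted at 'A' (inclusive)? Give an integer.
Answer: 4

Derivation:
Subtree rooted at A contains: A, B, D, E
Count = 4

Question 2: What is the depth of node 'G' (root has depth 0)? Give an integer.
Path from root to G: K -> H -> G
Depth = number of edges = 2

Answer: 2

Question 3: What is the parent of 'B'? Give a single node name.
Scan adjacency: B appears as child of A

Answer: A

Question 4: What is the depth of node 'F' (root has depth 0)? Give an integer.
Path from root to F: K -> H -> F
Depth = number of edges = 2

Answer: 2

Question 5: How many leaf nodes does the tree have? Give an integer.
Leaves (nodes with no children): C, D, E, F, J

Answer: 5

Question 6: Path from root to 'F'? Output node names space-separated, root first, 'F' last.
Answer: K H F

Derivation:
Walk down from root: K -> H -> F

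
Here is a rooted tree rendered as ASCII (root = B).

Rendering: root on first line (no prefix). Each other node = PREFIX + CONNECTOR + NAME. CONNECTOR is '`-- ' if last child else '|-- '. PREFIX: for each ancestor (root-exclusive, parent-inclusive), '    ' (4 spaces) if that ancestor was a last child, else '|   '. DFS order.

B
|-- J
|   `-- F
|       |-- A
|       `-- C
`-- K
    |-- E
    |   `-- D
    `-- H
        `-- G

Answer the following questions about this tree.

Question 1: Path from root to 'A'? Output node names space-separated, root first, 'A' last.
Answer: B J F A

Derivation:
Walk down from root: B -> J -> F -> A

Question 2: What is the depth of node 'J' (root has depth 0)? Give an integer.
Path from root to J: B -> J
Depth = number of edges = 1

Answer: 1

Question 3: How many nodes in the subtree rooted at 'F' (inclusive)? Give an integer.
Answer: 3

Derivation:
Subtree rooted at F contains: A, C, F
Count = 3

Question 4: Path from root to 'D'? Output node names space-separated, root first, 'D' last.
Walk down from root: B -> K -> E -> D

Answer: B K E D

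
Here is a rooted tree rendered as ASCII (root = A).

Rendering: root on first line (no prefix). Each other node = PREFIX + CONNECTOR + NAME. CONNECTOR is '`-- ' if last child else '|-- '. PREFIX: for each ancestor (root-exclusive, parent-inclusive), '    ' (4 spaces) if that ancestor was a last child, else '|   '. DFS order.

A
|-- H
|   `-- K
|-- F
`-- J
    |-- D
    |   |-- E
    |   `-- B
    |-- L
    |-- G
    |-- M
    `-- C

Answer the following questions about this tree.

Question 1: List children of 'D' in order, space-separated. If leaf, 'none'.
Node D's children (from adjacency): E, B

Answer: E B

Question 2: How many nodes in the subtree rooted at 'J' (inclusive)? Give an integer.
Answer: 8

Derivation:
Subtree rooted at J contains: B, C, D, E, G, J, L, M
Count = 8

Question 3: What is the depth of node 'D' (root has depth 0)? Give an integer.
Answer: 2

Derivation:
Path from root to D: A -> J -> D
Depth = number of edges = 2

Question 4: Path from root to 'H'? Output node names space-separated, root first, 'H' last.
Answer: A H

Derivation:
Walk down from root: A -> H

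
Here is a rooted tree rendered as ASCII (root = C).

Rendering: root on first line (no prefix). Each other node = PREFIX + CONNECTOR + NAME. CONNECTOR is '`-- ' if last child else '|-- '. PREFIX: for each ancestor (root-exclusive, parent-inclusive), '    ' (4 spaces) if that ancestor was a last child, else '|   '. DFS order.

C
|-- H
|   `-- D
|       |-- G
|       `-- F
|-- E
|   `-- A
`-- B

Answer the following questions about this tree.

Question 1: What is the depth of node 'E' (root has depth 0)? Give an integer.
Answer: 1

Derivation:
Path from root to E: C -> E
Depth = number of edges = 1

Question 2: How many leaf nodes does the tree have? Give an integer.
Leaves (nodes with no children): A, B, F, G

Answer: 4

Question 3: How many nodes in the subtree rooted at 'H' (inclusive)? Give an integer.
Answer: 4

Derivation:
Subtree rooted at H contains: D, F, G, H
Count = 4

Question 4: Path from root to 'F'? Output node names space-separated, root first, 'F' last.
Answer: C H D F

Derivation:
Walk down from root: C -> H -> D -> F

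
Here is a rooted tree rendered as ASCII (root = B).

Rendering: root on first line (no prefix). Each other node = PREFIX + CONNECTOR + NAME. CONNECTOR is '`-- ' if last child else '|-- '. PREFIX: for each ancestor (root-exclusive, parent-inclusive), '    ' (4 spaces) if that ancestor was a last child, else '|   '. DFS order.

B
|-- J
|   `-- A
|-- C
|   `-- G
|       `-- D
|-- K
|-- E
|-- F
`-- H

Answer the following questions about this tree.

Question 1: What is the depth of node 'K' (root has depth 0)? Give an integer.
Path from root to K: B -> K
Depth = number of edges = 1

Answer: 1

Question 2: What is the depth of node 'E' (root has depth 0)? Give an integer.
Path from root to E: B -> E
Depth = number of edges = 1

Answer: 1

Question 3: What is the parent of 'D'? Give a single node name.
Scan adjacency: D appears as child of G

Answer: G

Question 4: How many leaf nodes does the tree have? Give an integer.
Answer: 6

Derivation:
Leaves (nodes with no children): A, D, E, F, H, K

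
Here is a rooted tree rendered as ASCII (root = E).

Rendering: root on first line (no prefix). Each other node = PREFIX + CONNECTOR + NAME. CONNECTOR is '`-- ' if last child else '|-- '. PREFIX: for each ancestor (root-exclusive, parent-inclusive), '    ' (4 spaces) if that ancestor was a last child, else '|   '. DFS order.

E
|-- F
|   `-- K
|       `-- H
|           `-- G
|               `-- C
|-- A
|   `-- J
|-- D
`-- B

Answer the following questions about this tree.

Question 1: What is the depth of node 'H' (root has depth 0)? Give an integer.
Path from root to H: E -> F -> K -> H
Depth = number of edges = 3

Answer: 3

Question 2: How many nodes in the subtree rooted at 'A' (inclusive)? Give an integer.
Answer: 2

Derivation:
Subtree rooted at A contains: A, J
Count = 2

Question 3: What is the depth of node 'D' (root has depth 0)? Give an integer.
Answer: 1

Derivation:
Path from root to D: E -> D
Depth = number of edges = 1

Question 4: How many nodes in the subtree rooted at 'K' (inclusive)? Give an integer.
Subtree rooted at K contains: C, G, H, K
Count = 4

Answer: 4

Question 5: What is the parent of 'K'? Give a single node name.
Answer: F

Derivation:
Scan adjacency: K appears as child of F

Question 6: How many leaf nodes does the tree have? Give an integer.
Leaves (nodes with no children): B, C, D, J

Answer: 4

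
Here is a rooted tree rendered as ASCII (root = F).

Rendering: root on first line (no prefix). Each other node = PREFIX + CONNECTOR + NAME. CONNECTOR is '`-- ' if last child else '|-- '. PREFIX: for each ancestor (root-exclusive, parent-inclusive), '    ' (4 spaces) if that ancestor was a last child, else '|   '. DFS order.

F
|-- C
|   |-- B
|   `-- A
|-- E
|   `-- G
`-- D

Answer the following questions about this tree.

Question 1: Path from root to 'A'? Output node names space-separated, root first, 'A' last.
Answer: F C A

Derivation:
Walk down from root: F -> C -> A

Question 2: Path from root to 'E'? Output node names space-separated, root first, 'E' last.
Walk down from root: F -> E

Answer: F E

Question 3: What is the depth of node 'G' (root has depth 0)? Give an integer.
Answer: 2

Derivation:
Path from root to G: F -> E -> G
Depth = number of edges = 2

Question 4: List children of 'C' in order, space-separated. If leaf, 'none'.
Node C's children (from adjacency): B, A

Answer: B A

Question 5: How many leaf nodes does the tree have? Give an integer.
Answer: 4

Derivation:
Leaves (nodes with no children): A, B, D, G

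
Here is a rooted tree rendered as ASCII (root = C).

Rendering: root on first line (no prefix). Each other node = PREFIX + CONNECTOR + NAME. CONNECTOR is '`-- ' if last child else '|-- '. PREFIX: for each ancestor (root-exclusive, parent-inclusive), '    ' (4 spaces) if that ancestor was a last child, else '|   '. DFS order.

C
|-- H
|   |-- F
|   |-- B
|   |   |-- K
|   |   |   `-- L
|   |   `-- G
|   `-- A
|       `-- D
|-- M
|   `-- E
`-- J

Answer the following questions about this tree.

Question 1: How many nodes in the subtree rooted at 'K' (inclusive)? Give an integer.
Answer: 2

Derivation:
Subtree rooted at K contains: K, L
Count = 2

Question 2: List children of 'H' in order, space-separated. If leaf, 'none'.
Node H's children (from adjacency): F, B, A

Answer: F B A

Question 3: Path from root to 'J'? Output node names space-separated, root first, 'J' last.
Answer: C J

Derivation:
Walk down from root: C -> J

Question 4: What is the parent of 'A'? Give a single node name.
Scan adjacency: A appears as child of H

Answer: H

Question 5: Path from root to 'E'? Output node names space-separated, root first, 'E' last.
Answer: C M E

Derivation:
Walk down from root: C -> M -> E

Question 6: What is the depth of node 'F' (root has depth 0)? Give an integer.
Path from root to F: C -> H -> F
Depth = number of edges = 2

Answer: 2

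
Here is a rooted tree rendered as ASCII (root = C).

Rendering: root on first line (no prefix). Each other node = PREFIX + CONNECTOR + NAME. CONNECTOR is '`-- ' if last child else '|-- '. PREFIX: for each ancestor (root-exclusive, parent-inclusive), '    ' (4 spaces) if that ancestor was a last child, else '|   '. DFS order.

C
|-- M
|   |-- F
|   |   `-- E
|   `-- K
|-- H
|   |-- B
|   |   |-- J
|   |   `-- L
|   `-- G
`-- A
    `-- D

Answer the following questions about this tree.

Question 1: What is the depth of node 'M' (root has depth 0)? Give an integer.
Answer: 1

Derivation:
Path from root to M: C -> M
Depth = number of edges = 1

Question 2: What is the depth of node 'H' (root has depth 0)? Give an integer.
Answer: 1

Derivation:
Path from root to H: C -> H
Depth = number of edges = 1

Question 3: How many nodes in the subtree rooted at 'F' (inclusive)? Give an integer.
Subtree rooted at F contains: E, F
Count = 2

Answer: 2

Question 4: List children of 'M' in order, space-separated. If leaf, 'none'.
Answer: F K

Derivation:
Node M's children (from adjacency): F, K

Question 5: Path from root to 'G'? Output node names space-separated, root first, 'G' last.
Answer: C H G

Derivation:
Walk down from root: C -> H -> G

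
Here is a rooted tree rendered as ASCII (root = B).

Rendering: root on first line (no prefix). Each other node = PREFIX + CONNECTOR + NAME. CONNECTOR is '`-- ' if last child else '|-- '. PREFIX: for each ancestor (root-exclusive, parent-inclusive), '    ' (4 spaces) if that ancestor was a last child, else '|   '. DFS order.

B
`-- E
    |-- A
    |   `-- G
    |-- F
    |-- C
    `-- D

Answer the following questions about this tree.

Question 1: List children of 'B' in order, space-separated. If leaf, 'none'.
Node B's children (from adjacency): E

Answer: E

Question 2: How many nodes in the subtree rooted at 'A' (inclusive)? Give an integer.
Answer: 2

Derivation:
Subtree rooted at A contains: A, G
Count = 2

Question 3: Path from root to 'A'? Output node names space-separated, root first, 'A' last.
Answer: B E A

Derivation:
Walk down from root: B -> E -> A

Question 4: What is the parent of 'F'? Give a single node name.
Scan adjacency: F appears as child of E

Answer: E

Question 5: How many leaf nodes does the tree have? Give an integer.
Answer: 4

Derivation:
Leaves (nodes with no children): C, D, F, G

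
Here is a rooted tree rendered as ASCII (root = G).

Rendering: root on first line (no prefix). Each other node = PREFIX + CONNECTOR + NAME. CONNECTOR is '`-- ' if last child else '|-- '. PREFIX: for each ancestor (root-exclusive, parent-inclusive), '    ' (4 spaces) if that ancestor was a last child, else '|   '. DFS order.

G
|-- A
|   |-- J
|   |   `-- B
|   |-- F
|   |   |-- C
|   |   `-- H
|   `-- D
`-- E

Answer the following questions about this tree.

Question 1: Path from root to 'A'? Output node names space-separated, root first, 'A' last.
Answer: G A

Derivation:
Walk down from root: G -> A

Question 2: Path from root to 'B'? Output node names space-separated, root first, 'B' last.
Answer: G A J B

Derivation:
Walk down from root: G -> A -> J -> B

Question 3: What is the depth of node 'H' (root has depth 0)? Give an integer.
Path from root to H: G -> A -> F -> H
Depth = number of edges = 3

Answer: 3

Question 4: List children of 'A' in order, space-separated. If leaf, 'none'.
Answer: J F D

Derivation:
Node A's children (from adjacency): J, F, D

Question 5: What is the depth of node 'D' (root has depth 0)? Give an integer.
Path from root to D: G -> A -> D
Depth = number of edges = 2

Answer: 2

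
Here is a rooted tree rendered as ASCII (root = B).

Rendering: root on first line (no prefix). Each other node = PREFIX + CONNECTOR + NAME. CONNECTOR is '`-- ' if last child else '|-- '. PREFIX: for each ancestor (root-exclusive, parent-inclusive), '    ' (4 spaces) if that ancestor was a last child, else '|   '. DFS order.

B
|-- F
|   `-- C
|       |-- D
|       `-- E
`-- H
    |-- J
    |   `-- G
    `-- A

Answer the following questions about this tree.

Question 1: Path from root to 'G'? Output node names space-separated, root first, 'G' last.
Answer: B H J G

Derivation:
Walk down from root: B -> H -> J -> G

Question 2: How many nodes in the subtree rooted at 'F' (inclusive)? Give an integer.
Answer: 4

Derivation:
Subtree rooted at F contains: C, D, E, F
Count = 4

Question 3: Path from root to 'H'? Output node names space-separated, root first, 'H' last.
Walk down from root: B -> H

Answer: B H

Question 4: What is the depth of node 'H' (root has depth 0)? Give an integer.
Path from root to H: B -> H
Depth = number of edges = 1

Answer: 1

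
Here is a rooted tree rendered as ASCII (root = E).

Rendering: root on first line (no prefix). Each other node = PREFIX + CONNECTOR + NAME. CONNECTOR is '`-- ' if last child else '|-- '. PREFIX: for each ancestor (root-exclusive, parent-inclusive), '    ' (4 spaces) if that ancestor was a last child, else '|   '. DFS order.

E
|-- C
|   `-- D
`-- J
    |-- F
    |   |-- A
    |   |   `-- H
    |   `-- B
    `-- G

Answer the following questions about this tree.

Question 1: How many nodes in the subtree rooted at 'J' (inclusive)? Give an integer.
Answer: 6

Derivation:
Subtree rooted at J contains: A, B, F, G, H, J
Count = 6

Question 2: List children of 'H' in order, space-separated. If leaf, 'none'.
Node H's children (from adjacency): (leaf)

Answer: none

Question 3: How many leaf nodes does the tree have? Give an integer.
Leaves (nodes with no children): B, D, G, H

Answer: 4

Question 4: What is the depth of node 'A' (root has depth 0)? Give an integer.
Answer: 3

Derivation:
Path from root to A: E -> J -> F -> A
Depth = number of edges = 3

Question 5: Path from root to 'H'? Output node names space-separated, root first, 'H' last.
Walk down from root: E -> J -> F -> A -> H

Answer: E J F A H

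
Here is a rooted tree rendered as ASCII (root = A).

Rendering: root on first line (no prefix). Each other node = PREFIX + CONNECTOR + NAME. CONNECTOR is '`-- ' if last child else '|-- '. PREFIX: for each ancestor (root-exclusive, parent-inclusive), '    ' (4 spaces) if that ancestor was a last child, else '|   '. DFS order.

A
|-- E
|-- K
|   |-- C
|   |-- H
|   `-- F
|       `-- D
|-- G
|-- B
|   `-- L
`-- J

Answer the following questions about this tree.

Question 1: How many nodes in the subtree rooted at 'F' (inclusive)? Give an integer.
Subtree rooted at F contains: D, F
Count = 2

Answer: 2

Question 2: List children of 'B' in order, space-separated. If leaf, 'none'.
Node B's children (from adjacency): L

Answer: L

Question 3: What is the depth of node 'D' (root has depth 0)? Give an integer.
Answer: 3

Derivation:
Path from root to D: A -> K -> F -> D
Depth = number of edges = 3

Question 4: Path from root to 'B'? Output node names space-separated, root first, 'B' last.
Answer: A B

Derivation:
Walk down from root: A -> B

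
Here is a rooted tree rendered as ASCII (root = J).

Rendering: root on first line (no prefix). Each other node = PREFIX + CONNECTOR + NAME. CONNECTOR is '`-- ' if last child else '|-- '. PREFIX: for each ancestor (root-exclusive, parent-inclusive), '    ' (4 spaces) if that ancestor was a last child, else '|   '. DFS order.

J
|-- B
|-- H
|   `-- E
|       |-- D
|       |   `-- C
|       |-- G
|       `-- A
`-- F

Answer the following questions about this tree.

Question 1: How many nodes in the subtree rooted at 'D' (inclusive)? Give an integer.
Subtree rooted at D contains: C, D
Count = 2

Answer: 2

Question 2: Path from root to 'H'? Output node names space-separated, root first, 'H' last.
Walk down from root: J -> H

Answer: J H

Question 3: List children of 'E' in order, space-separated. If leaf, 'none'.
Answer: D G A

Derivation:
Node E's children (from adjacency): D, G, A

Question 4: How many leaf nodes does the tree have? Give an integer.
Answer: 5

Derivation:
Leaves (nodes with no children): A, B, C, F, G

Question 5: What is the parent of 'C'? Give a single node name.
Answer: D

Derivation:
Scan adjacency: C appears as child of D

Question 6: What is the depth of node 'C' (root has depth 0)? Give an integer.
Answer: 4

Derivation:
Path from root to C: J -> H -> E -> D -> C
Depth = number of edges = 4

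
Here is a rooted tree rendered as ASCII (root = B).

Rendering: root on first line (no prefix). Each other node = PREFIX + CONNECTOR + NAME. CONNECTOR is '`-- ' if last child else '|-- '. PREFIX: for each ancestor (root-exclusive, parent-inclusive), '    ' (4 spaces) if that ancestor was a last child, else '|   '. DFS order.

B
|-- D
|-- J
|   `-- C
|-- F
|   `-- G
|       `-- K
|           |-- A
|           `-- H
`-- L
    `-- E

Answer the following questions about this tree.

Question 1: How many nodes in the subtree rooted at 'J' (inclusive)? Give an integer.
Subtree rooted at J contains: C, J
Count = 2

Answer: 2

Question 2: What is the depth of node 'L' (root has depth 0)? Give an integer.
Path from root to L: B -> L
Depth = number of edges = 1

Answer: 1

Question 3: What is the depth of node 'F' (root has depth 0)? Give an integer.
Answer: 1

Derivation:
Path from root to F: B -> F
Depth = number of edges = 1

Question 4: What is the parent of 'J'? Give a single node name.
Scan adjacency: J appears as child of B

Answer: B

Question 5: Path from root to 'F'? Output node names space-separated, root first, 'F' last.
Answer: B F

Derivation:
Walk down from root: B -> F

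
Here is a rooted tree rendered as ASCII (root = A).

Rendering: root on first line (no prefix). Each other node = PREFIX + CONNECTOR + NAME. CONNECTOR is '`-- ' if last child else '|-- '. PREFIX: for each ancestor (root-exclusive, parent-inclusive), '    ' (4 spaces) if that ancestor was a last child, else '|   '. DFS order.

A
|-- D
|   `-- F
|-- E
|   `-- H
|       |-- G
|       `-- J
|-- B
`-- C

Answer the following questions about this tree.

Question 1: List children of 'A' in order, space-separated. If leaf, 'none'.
Node A's children (from adjacency): D, E, B, C

Answer: D E B C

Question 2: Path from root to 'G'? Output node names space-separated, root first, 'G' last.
Walk down from root: A -> E -> H -> G

Answer: A E H G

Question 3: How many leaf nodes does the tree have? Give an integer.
Answer: 5

Derivation:
Leaves (nodes with no children): B, C, F, G, J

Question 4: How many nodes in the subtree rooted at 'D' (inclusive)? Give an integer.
Answer: 2

Derivation:
Subtree rooted at D contains: D, F
Count = 2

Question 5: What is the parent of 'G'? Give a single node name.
Scan adjacency: G appears as child of H

Answer: H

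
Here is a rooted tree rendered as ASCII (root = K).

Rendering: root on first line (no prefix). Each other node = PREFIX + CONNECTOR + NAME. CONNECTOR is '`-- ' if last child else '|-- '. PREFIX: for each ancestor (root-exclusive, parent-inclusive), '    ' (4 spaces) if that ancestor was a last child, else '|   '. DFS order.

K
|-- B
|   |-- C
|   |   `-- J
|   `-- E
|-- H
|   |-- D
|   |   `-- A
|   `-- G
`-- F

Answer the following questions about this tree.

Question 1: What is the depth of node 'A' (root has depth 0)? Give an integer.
Path from root to A: K -> H -> D -> A
Depth = number of edges = 3

Answer: 3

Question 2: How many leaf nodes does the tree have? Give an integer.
Leaves (nodes with no children): A, E, F, G, J

Answer: 5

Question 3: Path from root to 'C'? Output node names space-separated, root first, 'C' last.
Walk down from root: K -> B -> C

Answer: K B C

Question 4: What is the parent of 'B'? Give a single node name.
Scan adjacency: B appears as child of K

Answer: K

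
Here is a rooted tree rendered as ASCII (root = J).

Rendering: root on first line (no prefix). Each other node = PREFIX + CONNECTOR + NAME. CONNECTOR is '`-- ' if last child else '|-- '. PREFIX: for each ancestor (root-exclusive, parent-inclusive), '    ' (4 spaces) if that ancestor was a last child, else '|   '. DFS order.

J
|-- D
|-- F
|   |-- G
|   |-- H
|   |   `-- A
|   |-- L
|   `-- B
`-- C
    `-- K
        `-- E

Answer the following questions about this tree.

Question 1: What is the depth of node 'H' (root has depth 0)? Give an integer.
Path from root to H: J -> F -> H
Depth = number of edges = 2

Answer: 2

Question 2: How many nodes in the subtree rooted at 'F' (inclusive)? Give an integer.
Answer: 6

Derivation:
Subtree rooted at F contains: A, B, F, G, H, L
Count = 6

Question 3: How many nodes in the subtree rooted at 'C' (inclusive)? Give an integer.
Subtree rooted at C contains: C, E, K
Count = 3

Answer: 3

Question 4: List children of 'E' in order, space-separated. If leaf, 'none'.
Answer: none

Derivation:
Node E's children (from adjacency): (leaf)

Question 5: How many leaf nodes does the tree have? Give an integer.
Leaves (nodes with no children): A, B, D, E, G, L

Answer: 6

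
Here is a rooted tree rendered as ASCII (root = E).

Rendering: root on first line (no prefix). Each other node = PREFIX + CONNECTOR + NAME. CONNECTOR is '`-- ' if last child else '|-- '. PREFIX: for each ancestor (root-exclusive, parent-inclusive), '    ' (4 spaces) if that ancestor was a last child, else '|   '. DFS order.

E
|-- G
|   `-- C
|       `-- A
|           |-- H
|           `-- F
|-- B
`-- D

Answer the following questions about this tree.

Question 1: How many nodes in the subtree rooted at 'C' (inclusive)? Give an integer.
Answer: 4

Derivation:
Subtree rooted at C contains: A, C, F, H
Count = 4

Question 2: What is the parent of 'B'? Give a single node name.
Answer: E

Derivation:
Scan adjacency: B appears as child of E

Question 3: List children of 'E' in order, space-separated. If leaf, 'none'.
Node E's children (from adjacency): G, B, D

Answer: G B D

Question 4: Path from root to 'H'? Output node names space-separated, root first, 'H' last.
Answer: E G C A H

Derivation:
Walk down from root: E -> G -> C -> A -> H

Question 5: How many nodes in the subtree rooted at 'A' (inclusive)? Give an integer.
Subtree rooted at A contains: A, F, H
Count = 3

Answer: 3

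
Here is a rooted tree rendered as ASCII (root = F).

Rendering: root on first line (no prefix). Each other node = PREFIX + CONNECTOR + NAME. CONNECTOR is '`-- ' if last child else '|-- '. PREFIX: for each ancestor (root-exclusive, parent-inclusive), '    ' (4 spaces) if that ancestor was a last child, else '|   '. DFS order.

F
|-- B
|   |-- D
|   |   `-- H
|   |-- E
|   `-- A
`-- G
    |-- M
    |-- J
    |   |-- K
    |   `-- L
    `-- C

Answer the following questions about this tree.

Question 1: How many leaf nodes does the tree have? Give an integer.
Leaves (nodes with no children): A, C, E, H, K, L, M

Answer: 7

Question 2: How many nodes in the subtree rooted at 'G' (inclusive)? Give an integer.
Answer: 6

Derivation:
Subtree rooted at G contains: C, G, J, K, L, M
Count = 6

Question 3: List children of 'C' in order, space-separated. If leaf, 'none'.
Node C's children (from adjacency): (leaf)

Answer: none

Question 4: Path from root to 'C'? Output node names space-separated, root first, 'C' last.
Answer: F G C

Derivation:
Walk down from root: F -> G -> C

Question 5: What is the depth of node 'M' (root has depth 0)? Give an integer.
Path from root to M: F -> G -> M
Depth = number of edges = 2

Answer: 2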